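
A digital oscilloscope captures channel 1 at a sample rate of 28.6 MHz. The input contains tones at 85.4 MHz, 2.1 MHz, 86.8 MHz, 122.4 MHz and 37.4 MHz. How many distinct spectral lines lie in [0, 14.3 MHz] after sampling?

5

fs/2 = 14.3 MHz.
85.4 MHz mod fs = 28.2 MHz.
28.2 MHz > fs/2 = 14.3 MHz, folds to fs − 28.2 MHz = 0.4 MHz.
2.1 MHz ≤ fs/2 = 14.3 MHz, passes unchanged.
86.8 MHz mod fs = 1 MHz.
1 MHz ≤ fs/2 = 14.3 MHz, appears at 1 MHz.
122.4 MHz mod fs = 8 MHz.
8 MHz ≤ fs/2 = 14.3 MHz, appears at 8 MHz.
37.4 MHz mod fs = 8.8 MHz.
8.8 MHz ≤ fs/2 = 14.3 MHz, appears at 8.8 MHz.
Distinct values: {0.4 MHz, 1 MHz, 2.1 MHz, 8 MHz, 8.8 MHz} → 5.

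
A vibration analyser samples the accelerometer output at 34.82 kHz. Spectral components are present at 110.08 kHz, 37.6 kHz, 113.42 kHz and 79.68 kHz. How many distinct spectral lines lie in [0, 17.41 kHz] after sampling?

4

fs/2 = 17.41 kHz.
110.08 kHz mod fs = 5.62 kHz.
5.62 kHz ≤ fs/2 = 17.41 kHz, appears at 5.62 kHz.
37.6 kHz mod fs = 2.78 kHz.
2.78 kHz ≤ fs/2 = 17.41 kHz, appears at 2.78 kHz.
113.42 kHz mod fs = 8.96 kHz.
8.96 kHz ≤ fs/2 = 17.41 kHz, appears at 8.96 kHz.
79.68 kHz mod fs = 10.04 kHz.
10.04 kHz ≤ fs/2 = 17.41 kHz, appears at 10.04 kHz.
Distinct values: {2.78 kHz, 5.62 kHz, 8.96 kHz, 10.04 kHz} → 4.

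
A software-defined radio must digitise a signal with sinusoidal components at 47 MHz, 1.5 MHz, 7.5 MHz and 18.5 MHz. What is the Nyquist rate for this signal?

Highest-frequency component: 47 MHz.
Nyquist rate = 2 × 47 MHz = 94 MHz.

94 MHz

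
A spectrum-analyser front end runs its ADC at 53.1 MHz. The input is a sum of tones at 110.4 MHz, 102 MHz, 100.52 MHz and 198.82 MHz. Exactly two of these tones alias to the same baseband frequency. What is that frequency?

fs/2 = 26.55 MHz.
110.4 MHz mod fs = 4.2 MHz.
4.2 MHz ≤ fs/2 = 26.55 MHz, appears at 4.2 MHz.
102 MHz mod fs = 48.9 MHz.
48.9 MHz > fs/2 = 26.55 MHz, folds to fs − 48.9 MHz = 4.2 MHz.
100.52 MHz mod fs = 47.42 MHz.
47.42 MHz > fs/2 = 26.55 MHz, folds to fs − 47.42 MHz = 5.68 MHz.
198.82 MHz mod fs = 39.52 MHz.
39.52 MHz > fs/2 = 26.55 MHz, folds to fs − 39.52 MHz = 13.58 MHz.
102 MHz and 110.4 MHz both map to 4.2 MHz.

4.2 MHz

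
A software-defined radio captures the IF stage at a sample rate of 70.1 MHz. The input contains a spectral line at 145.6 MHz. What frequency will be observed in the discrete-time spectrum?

145.6 MHz mod fs = 5.4 MHz.
5.4 MHz ≤ fs/2 = 35.05 MHz, appears at 5.4 MHz.

5.4 MHz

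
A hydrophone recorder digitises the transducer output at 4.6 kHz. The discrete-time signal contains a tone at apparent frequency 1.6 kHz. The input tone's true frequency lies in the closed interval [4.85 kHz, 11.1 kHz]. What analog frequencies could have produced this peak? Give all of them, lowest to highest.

Frequencies that alias to 1.6 kHz are k·fs ± 1.6 kHz for integer k ≥ 0.
k=0: 1.6 kHz.
k=1: 3 kHz, 6.2 kHz.
k=2: 7.6 kHz, 10.8 kHz.
k=3: 12.2 kHz, 15.4 kHz.
Within [4.85 kHz, 11.1 kHz]: 6.2 kHz, 7.6 kHz, 10.8 kHz.

6.2 kHz, 7.6 kHz, 10.8 kHz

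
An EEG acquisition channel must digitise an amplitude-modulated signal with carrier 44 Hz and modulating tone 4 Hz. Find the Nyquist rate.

96 Hz

AM sidebands sit at fc ± fm = 40 Hz and 48 Hz.
Highest-frequency component: 48 Hz.
Nyquist rate = 2 × 48 Hz = 96 Hz.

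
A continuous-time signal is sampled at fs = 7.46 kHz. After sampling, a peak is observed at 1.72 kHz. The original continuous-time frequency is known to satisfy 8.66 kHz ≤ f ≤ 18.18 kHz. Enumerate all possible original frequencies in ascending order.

Frequencies that alias to 1.72 kHz are k·fs ± 1.72 kHz for integer k ≥ 0.
k=0: 1.72 kHz.
k=1: 5.74 kHz, 9.18 kHz.
k=2: 13.2 kHz, 16.64 kHz.
k=3: 20.66 kHz, 24.1 kHz.
Within [8.66 kHz, 18.18 kHz]: 9.18 kHz, 13.2 kHz, 16.64 kHz.

9.18 kHz, 13.2 kHz, 16.64 kHz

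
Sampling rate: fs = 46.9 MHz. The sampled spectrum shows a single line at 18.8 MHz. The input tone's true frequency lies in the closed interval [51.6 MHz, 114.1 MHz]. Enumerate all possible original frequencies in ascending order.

65.7 MHz, 75 MHz, 112.6 MHz

Frequencies that alias to 18.8 MHz are k·fs ± 18.8 MHz for integer k ≥ 0.
k=0: 18.8 MHz.
k=1: 28.1 MHz, 65.7 MHz.
k=2: 75 MHz, 112.6 MHz.
k=3: 121.9 MHz, 159.5 MHz.
Within [51.6 MHz, 114.1 MHz]: 65.7 MHz, 75 MHz, 112.6 MHz.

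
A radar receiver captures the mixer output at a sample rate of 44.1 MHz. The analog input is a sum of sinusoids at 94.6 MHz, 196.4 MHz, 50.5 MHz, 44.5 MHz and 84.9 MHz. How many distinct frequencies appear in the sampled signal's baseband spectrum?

fs/2 = 22.05 MHz.
94.6 MHz mod fs = 6.4 MHz.
6.4 MHz ≤ fs/2 = 22.05 MHz, appears at 6.4 MHz.
196.4 MHz mod fs = 20 MHz.
20 MHz ≤ fs/2 = 22.05 MHz, appears at 20 MHz.
50.5 MHz mod fs = 6.4 MHz.
6.4 MHz ≤ fs/2 = 22.05 MHz, appears at 6.4 MHz.
44.5 MHz mod fs = 0.4 MHz.
0.4 MHz ≤ fs/2 = 22.05 MHz, appears at 0.4 MHz.
84.9 MHz mod fs = 40.8 MHz.
40.8 MHz > fs/2 = 22.05 MHz, folds to fs − 40.8 MHz = 3.3 MHz.
Distinct values: {0.4 MHz, 3.3 MHz, 6.4 MHz, 20 MHz} → 4.

4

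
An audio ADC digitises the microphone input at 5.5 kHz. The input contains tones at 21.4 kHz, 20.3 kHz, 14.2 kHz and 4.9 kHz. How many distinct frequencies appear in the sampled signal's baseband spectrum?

3

fs/2 = 2.75 kHz.
21.4 kHz mod fs = 4.9 kHz.
4.9 kHz > fs/2 = 2.75 kHz, folds to fs − 4.9 kHz = 0.6 kHz.
20.3 kHz mod fs = 3.8 kHz.
3.8 kHz > fs/2 = 2.75 kHz, folds to fs − 3.8 kHz = 1.7 kHz.
14.2 kHz mod fs = 3.2 kHz.
3.2 kHz > fs/2 = 2.75 kHz, folds to fs − 3.2 kHz = 2.3 kHz.
4.9 kHz > fs/2 = 2.75 kHz, folds to fs − 4.9 kHz = 0.6 kHz.
Distinct values: {0.6 kHz, 1.7 kHz, 2.3 kHz} → 3.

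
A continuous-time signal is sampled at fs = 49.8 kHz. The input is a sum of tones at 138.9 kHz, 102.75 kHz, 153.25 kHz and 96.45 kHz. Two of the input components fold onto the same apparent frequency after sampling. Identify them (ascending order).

fs/2 = 24.9 kHz.
138.9 kHz mod fs = 39.3 kHz.
39.3 kHz > fs/2 = 24.9 kHz, folds to fs − 39.3 kHz = 10.5 kHz.
102.75 kHz mod fs = 3.15 kHz.
3.15 kHz ≤ fs/2 = 24.9 kHz, appears at 3.15 kHz.
153.25 kHz mod fs = 3.85 kHz.
3.85 kHz ≤ fs/2 = 24.9 kHz, appears at 3.85 kHz.
96.45 kHz mod fs = 46.65 kHz.
46.65 kHz > fs/2 = 24.9 kHz, folds to fs − 46.65 kHz = 3.15 kHz.
96.45 kHz and 102.75 kHz both map to 3.15 kHz.

96.45 kHz, 102.75 kHz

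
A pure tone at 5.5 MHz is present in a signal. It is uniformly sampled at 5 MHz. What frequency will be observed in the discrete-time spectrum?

5.5 MHz mod fs = 0.5 MHz.
0.5 MHz ≤ fs/2 = 2.5 MHz, appears at 0.5 MHz.

0.5 MHz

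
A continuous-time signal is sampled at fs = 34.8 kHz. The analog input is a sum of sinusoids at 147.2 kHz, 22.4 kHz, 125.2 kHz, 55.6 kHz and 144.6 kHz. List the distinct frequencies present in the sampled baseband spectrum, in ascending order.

fs/2 = 17.4 kHz.
147.2 kHz mod fs = 8 kHz.
8 kHz ≤ fs/2 = 17.4 kHz, appears at 8 kHz.
22.4 kHz > fs/2 = 17.4 kHz, folds to fs − 22.4 kHz = 12.4 kHz.
125.2 kHz mod fs = 20.8 kHz.
20.8 kHz > fs/2 = 17.4 kHz, folds to fs − 20.8 kHz = 14 kHz.
55.6 kHz mod fs = 20.8 kHz.
20.8 kHz > fs/2 = 17.4 kHz, folds to fs − 20.8 kHz = 14 kHz.
144.6 kHz mod fs = 5.4 kHz.
5.4 kHz ≤ fs/2 = 17.4 kHz, appears at 5.4 kHz.
Distinct values: {5.4 kHz, 8 kHz, 12.4 kHz, 14 kHz}.

5.4 kHz, 8 kHz, 12.4 kHz, 14 kHz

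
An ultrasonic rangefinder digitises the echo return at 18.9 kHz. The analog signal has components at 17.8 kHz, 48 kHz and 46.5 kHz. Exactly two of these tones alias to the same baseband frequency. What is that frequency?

8.7 kHz

fs/2 = 9.45 kHz.
17.8 kHz > fs/2 = 9.45 kHz, folds to fs − 17.8 kHz = 1.1 kHz.
48 kHz mod fs = 10.2 kHz.
10.2 kHz > fs/2 = 9.45 kHz, folds to fs − 10.2 kHz = 8.7 kHz.
46.5 kHz mod fs = 8.7 kHz.
8.7 kHz ≤ fs/2 = 9.45 kHz, appears at 8.7 kHz.
46.5 kHz and 48 kHz both map to 8.7 kHz.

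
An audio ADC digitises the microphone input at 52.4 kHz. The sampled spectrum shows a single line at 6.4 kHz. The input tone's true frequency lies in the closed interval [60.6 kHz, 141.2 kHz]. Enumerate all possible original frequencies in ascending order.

98.4 kHz, 111.2 kHz

Frequencies that alias to 6.4 kHz are k·fs ± 6.4 kHz for integer k ≥ 0.
k=0: 6.4 kHz.
k=1: 46 kHz, 58.8 kHz.
k=2: 98.4 kHz, 111.2 kHz.
k=3: 150.8 kHz, 163.6 kHz.
Within [60.6 kHz, 141.2 kHz]: 98.4 kHz, 111.2 kHz.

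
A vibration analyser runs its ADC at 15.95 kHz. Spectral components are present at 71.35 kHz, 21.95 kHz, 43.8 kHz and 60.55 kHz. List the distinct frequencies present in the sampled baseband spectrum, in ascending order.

fs/2 = 7.975 kHz.
71.35 kHz mod fs = 7.55 kHz.
7.55 kHz ≤ fs/2 = 7.975 kHz, appears at 7.55 kHz.
21.95 kHz mod fs = 6 kHz.
6 kHz ≤ fs/2 = 7.975 kHz, appears at 6 kHz.
43.8 kHz mod fs = 11.9 kHz.
11.9 kHz > fs/2 = 7.975 kHz, folds to fs − 11.9 kHz = 4.05 kHz.
60.55 kHz mod fs = 12.7 kHz.
12.7 kHz > fs/2 = 7.975 kHz, folds to fs − 12.7 kHz = 3.25 kHz.
Distinct values: {3.25 kHz, 4.05 kHz, 6 kHz, 7.55 kHz}.

3.25 kHz, 4.05 kHz, 6 kHz, 7.55 kHz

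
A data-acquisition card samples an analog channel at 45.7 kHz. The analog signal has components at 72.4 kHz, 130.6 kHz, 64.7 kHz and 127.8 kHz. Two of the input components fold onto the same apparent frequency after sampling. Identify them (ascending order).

fs/2 = 22.85 kHz.
72.4 kHz mod fs = 26.7 kHz.
26.7 kHz > fs/2 = 22.85 kHz, folds to fs − 26.7 kHz = 19 kHz.
130.6 kHz mod fs = 39.2 kHz.
39.2 kHz > fs/2 = 22.85 kHz, folds to fs − 39.2 kHz = 6.5 kHz.
64.7 kHz mod fs = 19 kHz.
19 kHz ≤ fs/2 = 22.85 kHz, appears at 19 kHz.
127.8 kHz mod fs = 36.4 kHz.
36.4 kHz > fs/2 = 22.85 kHz, folds to fs − 36.4 kHz = 9.3 kHz.
64.7 kHz and 72.4 kHz both map to 19 kHz.

64.7 kHz, 72.4 kHz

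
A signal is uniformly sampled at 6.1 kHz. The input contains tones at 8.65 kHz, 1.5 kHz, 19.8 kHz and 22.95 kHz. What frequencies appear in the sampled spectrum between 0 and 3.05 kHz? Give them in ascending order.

1.45 kHz, 1.5 kHz, 2.55 kHz

fs/2 = 3.05 kHz.
8.65 kHz mod fs = 2.55 kHz.
2.55 kHz ≤ fs/2 = 3.05 kHz, appears at 2.55 kHz.
1.5 kHz ≤ fs/2 = 3.05 kHz, passes unchanged.
19.8 kHz mod fs = 1.5 kHz.
1.5 kHz ≤ fs/2 = 3.05 kHz, appears at 1.5 kHz.
22.95 kHz mod fs = 4.65 kHz.
4.65 kHz > fs/2 = 3.05 kHz, folds to fs − 4.65 kHz = 1.45 kHz.
Distinct values: {1.45 kHz, 1.5 kHz, 2.55 kHz}.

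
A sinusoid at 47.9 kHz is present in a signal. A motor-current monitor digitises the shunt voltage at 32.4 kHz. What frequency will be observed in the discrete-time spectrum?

15.5 kHz

47.9 kHz mod fs = 15.5 kHz.
15.5 kHz ≤ fs/2 = 16.2 kHz, appears at 15.5 kHz.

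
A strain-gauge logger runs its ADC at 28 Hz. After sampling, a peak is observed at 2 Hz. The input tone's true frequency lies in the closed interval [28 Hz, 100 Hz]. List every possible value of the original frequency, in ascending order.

Frequencies that alias to 2 Hz are k·fs ± 2 Hz for integer k ≥ 0.
k=0: 2 Hz.
k=1: 26 Hz, 30 Hz.
k=2: 54 Hz, 58 Hz.
k=3: 82 Hz, 86 Hz.
k=4: 110 Hz, 114 Hz.
Within [28 Hz, 100 Hz]: 30 Hz, 54 Hz, 58 Hz, 82 Hz, 86 Hz.

30 Hz, 54 Hz, 58 Hz, 82 Hz, 86 Hz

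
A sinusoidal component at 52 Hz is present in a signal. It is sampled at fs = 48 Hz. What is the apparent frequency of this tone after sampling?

4 Hz

52 Hz mod fs = 4 Hz.
4 Hz ≤ fs/2 = 24 Hz, appears at 4 Hz.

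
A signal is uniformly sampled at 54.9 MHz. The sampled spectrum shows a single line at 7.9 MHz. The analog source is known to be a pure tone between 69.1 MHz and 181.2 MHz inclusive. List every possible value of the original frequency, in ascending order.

101.9 MHz, 117.7 MHz, 156.8 MHz, 172.6 MHz

Frequencies that alias to 7.9 MHz are k·fs ± 7.9 MHz for integer k ≥ 0.
k=0: 7.9 MHz.
k=1: 47 MHz, 62.8 MHz.
k=2: 101.9 MHz, 117.7 MHz.
k=3: 156.8 MHz, 172.6 MHz.
k=4: 211.7 MHz, 227.5 MHz.
Within [69.1 MHz, 181.2 MHz]: 101.9 MHz, 117.7 MHz, 156.8 MHz, 172.6 MHz.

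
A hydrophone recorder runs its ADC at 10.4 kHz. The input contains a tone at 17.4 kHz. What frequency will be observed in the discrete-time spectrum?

17.4 kHz mod fs = 7 kHz.
7 kHz > fs/2 = 5.2 kHz, folds to fs − 7 kHz = 3.4 kHz.

3.4 kHz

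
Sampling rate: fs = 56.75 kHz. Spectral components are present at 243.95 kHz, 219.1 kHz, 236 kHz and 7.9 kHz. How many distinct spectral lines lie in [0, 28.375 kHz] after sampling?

3

fs/2 = 28.375 kHz.
243.95 kHz mod fs = 16.95 kHz.
16.95 kHz ≤ fs/2 = 28.375 kHz, appears at 16.95 kHz.
219.1 kHz mod fs = 48.85 kHz.
48.85 kHz > fs/2 = 28.375 kHz, folds to fs − 48.85 kHz = 7.9 kHz.
236 kHz mod fs = 9 kHz.
9 kHz ≤ fs/2 = 28.375 kHz, appears at 9 kHz.
7.9 kHz ≤ fs/2 = 28.375 kHz, passes unchanged.
Distinct values: {7.9 kHz, 9 kHz, 16.95 kHz} → 3.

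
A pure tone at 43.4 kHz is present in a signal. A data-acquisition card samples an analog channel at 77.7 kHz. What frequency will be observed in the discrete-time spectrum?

43.4 kHz > fs/2 = 38.85 kHz, folds to fs − 43.4 kHz = 34.3 kHz.

34.3 kHz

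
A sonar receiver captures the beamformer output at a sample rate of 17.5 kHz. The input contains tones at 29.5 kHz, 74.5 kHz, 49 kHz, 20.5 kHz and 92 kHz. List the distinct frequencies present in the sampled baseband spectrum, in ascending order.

fs/2 = 8.75 kHz.
29.5 kHz mod fs = 12 kHz.
12 kHz > fs/2 = 8.75 kHz, folds to fs − 12 kHz = 5.5 kHz.
74.5 kHz mod fs = 4.5 kHz.
4.5 kHz ≤ fs/2 = 8.75 kHz, appears at 4.5 kHz.
49 kHz mod fs = 14 kHz.
14 kHz > fs/2 = 8.75 kHz, folds to fs − 14 kHz = 3.5 kHz.
20.5 kHz mod fs = 3 kHz.
3 kHz ≤ fs/2 = 8.75 kHz, appears at 3 kHz.
92 kHz mod fs = 4.5 kHz.
4.5 kHz ≤ fs/2 = 8.75 kHz, appears at 4.5 kHz.
Distinct values: {3 kHz, 3.5 kHz, 4.5 kHz, 5.5 kHz}.

3 kHz, 3.5 kHz, 4.5 kHz, 5.5 kHz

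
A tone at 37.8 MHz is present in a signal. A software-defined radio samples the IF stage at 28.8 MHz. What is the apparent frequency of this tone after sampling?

9 MHz

37.8 MHz mod fs = 9 MHz.
9 MHz ≤ fs/2 = 14.4 MHz, appears at 9 MHz.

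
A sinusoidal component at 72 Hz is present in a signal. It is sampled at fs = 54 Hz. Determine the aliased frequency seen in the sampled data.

18 Hz

72 Hz mod fs = 18 Hz.
18 Hz ≤ fs/2 = 27 Hz, appears at 18 Hz.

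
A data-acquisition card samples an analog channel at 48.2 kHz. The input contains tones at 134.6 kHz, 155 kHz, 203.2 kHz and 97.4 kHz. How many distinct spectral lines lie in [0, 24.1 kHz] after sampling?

fs/2 = 24.1 kHz.
134.6 kHz mod fs = 38.2 kHz.
38.2 kHz > fs/2 = 24.1 kHz, folds to fs − 38.2 kHz = 10 kHz.
155 kHz mod fs = 10.4 kHz.
10.4 kHz ≤ fs/2 = 24.1 kHz, appears at 10.4 kHz.
203.2 kHz mod fs = 10.4 kHz.
10.4 kHz ≤ fs/2 = 24.1 kHz, appears at 10.4 kHz.
97.4 kHz mod fs = 1 kHz.
1 kHz ≤ fs/2 = 24.1 kHz, appears at 1 kHz.
Distinct values: {1 kHz, 10 kHz, 10.4 kHz} → 3.

3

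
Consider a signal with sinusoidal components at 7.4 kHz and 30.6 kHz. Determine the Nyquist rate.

Highest-frequency component: 30.6 kHz.
Nyquist rate = 2 × 30.6 kHz = 61.2 kHz.

61.2 kHz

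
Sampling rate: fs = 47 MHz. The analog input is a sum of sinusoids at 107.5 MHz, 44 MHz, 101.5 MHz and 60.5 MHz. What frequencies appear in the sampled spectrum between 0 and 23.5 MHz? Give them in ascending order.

3 MHz, 7.5 MHz, 13.5 MHz

fs/2 = 23.5 MHz.
107.5 MHz mod fs = 13.5 MHz.
13.5 MHz ≤ fs/2 = 23.5 MHz, appears at 13.5 MHz.
44 MHz > fs/2 = 23.5 MHz, folds to fs − 44 MHz = 3 MHz.
101.5 MHz mod fs = 7.5 MHz.
7.5 MHz ≤ fs/2 = 23.5 MHz, appears at 7.5 MHz.
60.5 MHz mod fs = 13.5 MHz.
13.5 MHz ≤ fs/2 = 23.5 MHz, appears at 13.5 MHz.
Distinct values: {3 MHz, 7.5 MHz, 13.5 MHz}.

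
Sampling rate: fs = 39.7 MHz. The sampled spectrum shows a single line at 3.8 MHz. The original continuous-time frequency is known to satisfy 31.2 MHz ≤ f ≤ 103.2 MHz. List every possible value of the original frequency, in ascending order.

Frequencies that alias to 3.8 MHz are k·fs ± 3.8 MHz for integer k ≥ 0.
k=0: 3.8 MHz.
k=1: 35.9 MHz, 43.5 MHz.
k=2: 75.6 MHz, 83.2 MHz.
k=3: 115.3 MHz, 122.9 MHz.
Within [31.2 MHz, 103.2 MHz]: 35.9 MHz, 43.5 MHz, 75.6 MHz, 83.2 MHz.

35.9 MHz, 43.5 MHz, 75.6 MHz, 83.2 MHz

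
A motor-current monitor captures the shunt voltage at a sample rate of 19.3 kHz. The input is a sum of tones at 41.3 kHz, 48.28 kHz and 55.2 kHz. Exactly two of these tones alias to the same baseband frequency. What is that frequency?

fs/2 = 9.65 kHz.
41.3 kHz mod fs = 2.7 kHz.
2.7 kHz ≤ fs/2 = 9.65 kHz, appears at 2.7 kHz.
48.28 kHz mod fs = 9.68 kHz.
9.68 kHz > fs/2 = 9.65 kHz, folds to fs − 9.68 kHz = 9.62 kHz.
55.2 kHz mod fs = 16.6 kHz.
16.6 kHz > fs/2 = 9.65 kHz, folds to fs − 16.6 kHz = 2.7 kHz.
41.3 kHz and 55.2 kHz both map to 2.7 kHz.

2.7 kHz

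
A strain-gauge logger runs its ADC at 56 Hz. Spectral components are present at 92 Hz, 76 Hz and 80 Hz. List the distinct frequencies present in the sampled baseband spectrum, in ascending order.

fs/2 = 28 Hz.
92 Hz mod fs = 36 Hz.
36 Hz > fs/2 = 28 Hz, folds to fs − 36 Hz = 20 Hz.
76 Hz mod fs = 20 Hz.
20 Hz ≤ fs/2 = 28 Hz, appears at 20 Hz.
80 Hz mod fs = 24 Hz.
24 Hz ≤ fs/2 = 28 Hz, appears at 24 Hz.
Distinct values: {20 Hz, 24 Hz}.

20 Hz, 24 Hz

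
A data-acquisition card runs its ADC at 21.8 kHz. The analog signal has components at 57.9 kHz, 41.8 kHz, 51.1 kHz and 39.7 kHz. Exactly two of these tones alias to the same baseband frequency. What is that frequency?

7.5 kHz

fs/2 = 10.9 kHz.
57.9 kHz mod fs = 14.3 kHz.
14.3 kHz > fs/2 = 10.9 kHz, folds to fs − 14.3 kHz = 7.5 kHz.
41.8 kHz mod fs = 20 kHz.
20 kHz > fs/2 = 10.9 kHz, folds to fs − 20 kHz = 1.8 kHz.
51.1 kHz mod fs = 7.5 kHz.
7.5 kHz ≤ fs/2 = 10.9 kHz, appears at 7.5 kHz.
39.7 kHz mod fs = 17.9 kHz.
17.9 kHz > fs/2 = 10.9 kHz, folds to fs − 17.9 kHz = 3.9 kHz.
51.1 kHz and 57.9 kHz both map to 7.5 kHz.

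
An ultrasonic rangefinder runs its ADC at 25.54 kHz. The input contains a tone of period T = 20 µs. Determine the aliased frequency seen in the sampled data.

1.08 kHz

T = 20 µs → f = 1/T = 50 kHz.
50 kHz mod fs = 24.46 kHz.
24.46 kHz > fs/2 = 12.77 kHz, folds to fs − 24.46 kHz = 1.08 kHz.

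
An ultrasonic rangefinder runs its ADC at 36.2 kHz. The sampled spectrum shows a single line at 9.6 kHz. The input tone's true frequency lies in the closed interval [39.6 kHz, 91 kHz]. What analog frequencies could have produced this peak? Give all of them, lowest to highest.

Frequencies that alias to 9.6 kHz are k·fs ± 9.6 kHz for integer k ≥ 0.
k=0: 9.6 kHz.
k=1: 26.6 kHz, 45.8 kHz.
k=2: 62.8 kHz, 82 kHz.
k=3: 99 kHz, 118.2 kHz.
Within [39.6 kHz, 91 kHz]: 45.8 kHz, 62.8 kHz, 82 kHz.

45.8 kHz, 62.8 kHz, 82 kHz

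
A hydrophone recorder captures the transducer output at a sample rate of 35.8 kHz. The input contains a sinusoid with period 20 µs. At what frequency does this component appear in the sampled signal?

T = 20 µs → f = 1/T = 50 kHz.
50 kHz mod fs = 14.2 kHz.
14.2 kHz ≤ fs/2 = 17.9 kHz, appears at 14.2 kHz.

14.2 kHz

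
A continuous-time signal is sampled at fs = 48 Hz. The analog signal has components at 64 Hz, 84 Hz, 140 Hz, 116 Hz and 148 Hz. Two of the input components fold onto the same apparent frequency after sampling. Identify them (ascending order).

fs/2 = 24 Hz.
64 Hz mod fs = 16 Hz.
16 Hz ≤ fs/2 = 24 Hz, appears at 16 Hz.
84 Hz mod fs = 36 Hz.
36 Hz > fs/2 = 24 Hz, folds to fs − 36 Hz = 12 Hz.
140 Hz mod fs = 44 Hz.
44 Hz > fs/2 = 24 Hz, folds to fs − 44 Hz = 4 Hz.
116 Hz mod fs = 20 Hz.
20 Hz ≤ fs/2 = 24 Hz, appears at 20 Hz.
148 Hz mod fs = 4 Hz.
4 Hz ≤ fs/2 = 24 Hz, appears at 4 Hz.
140 Hz and 148 Hz both map to 4 Hz.

140 Hz, 148 Hz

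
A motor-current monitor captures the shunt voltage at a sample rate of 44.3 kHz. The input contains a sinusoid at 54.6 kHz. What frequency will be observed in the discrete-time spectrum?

10.3 kHz

54.6 kHz mod fs = 10.3 kHz.
10.3 kHz ≤ fs/2 = 22.15 kHz, appears at 10.3 kHz.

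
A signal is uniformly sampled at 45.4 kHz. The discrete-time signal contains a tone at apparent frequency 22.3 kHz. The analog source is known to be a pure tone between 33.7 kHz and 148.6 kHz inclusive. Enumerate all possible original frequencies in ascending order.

Frequencies that alias to 22.3 kHz are k·fs ± 22.3 kHz for integer k ≥ 0.
k=0: 22.3 kHz.
k=1: 23.1 kHz, 67.7 kHz.
k=2: 68.5 kHz, 113.1 kHz.
k=3: 113.9 kHz, 158.5 kHz.
k=4: 159.3 kHz, 203.9 kHz.
Within [33.7 kHz, 148.6 kHz]: 67.7 kHz, 68.5 kHz, 113.1 kHz, 113.9 kHz.

67.7 kHz, 68.5 kHz, 113.1 kHz, 113.9 kHz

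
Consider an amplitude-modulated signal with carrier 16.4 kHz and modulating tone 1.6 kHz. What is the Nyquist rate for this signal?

36 kHz

AM sidebands sit at fc ± fm = 14.8 kHz and 18 kHz.
Highest-frequency component: 18 kHz.
Nyquist rate = 2 × 18 kHz = 36 kHz.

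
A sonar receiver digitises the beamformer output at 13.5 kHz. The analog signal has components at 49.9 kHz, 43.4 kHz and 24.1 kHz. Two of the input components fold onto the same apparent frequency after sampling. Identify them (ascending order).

fs/2 = 6.75 kHz.
49.9 kHz mod fs = 9.4 kHz.
9.4 kHz > fs/2 = 6.75 kHz, folds to fs − 9.4 kHz = 4.1 kHz.
43.4 kHz mod fs = 2.9 kHz.
2.9 kHz ≤ fs/2 = 6.75 kHz, appears at 2.9 kHz.
24.1 kHz mod fs = 10.6 kHz.
10.6 kHz > fs/2 = 6.75 kHz, folds to fs − 10.6 kHz = 2.9 kHz.
24.1 kHz and 43.4 kHz both map to 2.9 kHz.

24.1 kHz, 43.4 kHz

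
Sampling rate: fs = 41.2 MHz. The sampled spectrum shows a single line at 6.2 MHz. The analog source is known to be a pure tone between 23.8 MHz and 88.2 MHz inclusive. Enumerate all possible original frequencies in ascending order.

Frequencies that alias to 6.2 MHz are k·fs ± 6.2 MHz for integer k ≥ 0.
k=0: 6.2 MHz.
k=1: 35 MHz, 47.4 MHz.
k=2: 76.2 MHz, 88.6 MHz.
k=3: 117.4 MHz, 129.8 MHz.
Within [23.8 MHz, 88.2 MHz]: 35 MHz, 47.4 MHz, 76.2 MHz.

35 MHz, 47.4 MHz, 76.2 MHz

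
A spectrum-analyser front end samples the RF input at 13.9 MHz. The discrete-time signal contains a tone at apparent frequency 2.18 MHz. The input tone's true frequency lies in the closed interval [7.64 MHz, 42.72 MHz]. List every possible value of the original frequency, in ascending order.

11.72 MHz, 16.08 MHz, 25.62 MHz, 29.98 MHz, 39.52 MHz

Frequencies that alias to 2.18 MHz are k·fs ± 2.18 MHz for integer k ≥ 0.
k=0: 2.18 MHz.
k=1: 11.72 MHz, 16.08 MHz.
k=2: 25.62 MHz, 29.98 MHz.
k=3: 39.52 MHz, 43.88 MHz.
k=4: 53.42 MHz, 57.78 MHz.
Within [7.64 MHz, 42.72 MHz]: 11.72 MHz, 16.08 MHz, 25.62 MHz, 29.98 MHz, 39.52 MHz.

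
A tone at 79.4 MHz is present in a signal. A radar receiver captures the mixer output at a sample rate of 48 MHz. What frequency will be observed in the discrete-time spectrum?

79.4 MHz mod fs = 31.4 MHz.
31.4 MHz > fs/2 = 24 MHz, folds to fs − 31.4 MHz = 16.6 MHz.

16.6 MHz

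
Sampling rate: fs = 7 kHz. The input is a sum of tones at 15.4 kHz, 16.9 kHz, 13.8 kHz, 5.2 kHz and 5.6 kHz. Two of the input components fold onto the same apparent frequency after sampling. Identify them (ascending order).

5.6 kHz, 15.4 kHz

fs/2 = 3.5 kHz.
15.4 kHz mod fs = 1.4 kHz.
1.4 kHz ≤ fs/2 = 3.5 kHz, appears at 1.4 kHz.
16.9 kHz mod fs = 2.9 kHz.
2.9 kHz ≤ fs/2 = 3.5 kHz, appears at 2.9 kHz.
13.8 kHz mod fs = 6.8 kHz.
6.8 kHz > fs/2 = 3.5 kHz, folds to fs − 6.8 kHz = 0.2 kHz.
5.2 kHz > fs/2 = 3.5 kHz, folds to fs − 5.2 kHz = 1.8 kHz.
5.6 kHz > fs/2 = 3.5 kHz, folds to fs − 5.6 kHz = 1.4 kHz.
5.6 kHz and 15.4 kHz both map to 1.4 kHz.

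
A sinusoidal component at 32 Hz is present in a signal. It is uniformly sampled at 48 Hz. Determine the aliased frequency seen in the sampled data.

16 Hz

32 Hz > fs/2 = 24 Hz, folds to fs − 32 Hz = 16 Hz.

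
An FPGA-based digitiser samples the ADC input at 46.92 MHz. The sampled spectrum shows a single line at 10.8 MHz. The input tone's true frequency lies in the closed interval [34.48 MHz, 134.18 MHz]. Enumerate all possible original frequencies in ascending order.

36.12 MHz, 57.72 MHz, 83.04 MHz, 104.64 MHz, 129.96 MHz

Frequencies that alias to 10.8 MHz are k·fs ± 10.8 MHz for integer k ≥ 0.
k=0: 10.8 MHz.
k=1: 36.12 MHz, 57.72 MHz.
k=2: 83.04 MHz, 104.64 MHz.
k=3: 129.96 MHz, 151.56 MHz.
k=4: 176.88 MHz, 198.48 MHz.
Within [34.48 MHz, 134.18 MHz]: 36.12 MHz, 57.72 MHz, 83.04 MHz, 104.64 MHz, 129.96 MHz.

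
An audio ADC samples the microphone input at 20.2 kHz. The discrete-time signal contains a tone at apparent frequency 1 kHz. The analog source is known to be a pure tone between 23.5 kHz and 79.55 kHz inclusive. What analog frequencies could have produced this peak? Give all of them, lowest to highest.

39.4 kHz, 41.4 kHz, 59.6 kHz, 61.6 kHz

Frequencies that alias to 1 kHz are k·fs ± 1 kHz for integer k ≥ 0.
k=0: 1 kHz.
k=1: 19.2 kHz, 21.2 kHz.
k=2: 39.4 kHz, 41.4 kHz.
k=3: 59.6 kHz, 61.6 kHz.
k=4: 79.8 kHz, 81.8 kHz.
Within [23.5 kHz, 79.55 kHz]: 39.4 kHz, 41.4 kHz, 59.6 kHz, 61.6 kHz.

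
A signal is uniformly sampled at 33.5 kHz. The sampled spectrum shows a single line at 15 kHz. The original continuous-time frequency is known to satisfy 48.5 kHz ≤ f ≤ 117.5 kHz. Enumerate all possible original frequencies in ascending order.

Frequencies that alias to 15 kHz are k·fs ± 15 kHz for integer k ≥ 0.
k=0: 15 kHz.
k=1: 18.5 kHz, 48.5 kHz.
k=2: 52 kHz, 82 kHz.
k=3: 85.5 kHz, 115.5 kHz.
k=4: 119 kHz, 149 kHz.
Within [48.5 kHz, 117.5 kHz]: 48.5 kHz, 52 kHz, 82 kHz, 85.5 kHz, 115.5 kHz.

48.5 kHz, 52 kHz, 82 kHz, 85.5 kHz, 115.5 kHz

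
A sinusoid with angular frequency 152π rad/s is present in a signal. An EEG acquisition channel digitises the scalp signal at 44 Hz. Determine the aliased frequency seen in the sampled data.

12 Hz

ω = 152π rad/s → f = ω/(2π) = 76 Hz.
76 Hz mod fs = 32 Hz.
32 Hz > fs/2 = 22 Hz, folds to fs − 32 Hz = 12 Hz.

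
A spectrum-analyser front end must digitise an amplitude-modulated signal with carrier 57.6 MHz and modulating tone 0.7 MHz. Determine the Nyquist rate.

116.6 MHz

AM sidebands sit at fc ± fm = 56.9 MHz and 58.3 MHz.
Highest-frequency component: 58.3 MHz.
Nyquist rate = 2 × 58.3 MHz = 116.6 MHz.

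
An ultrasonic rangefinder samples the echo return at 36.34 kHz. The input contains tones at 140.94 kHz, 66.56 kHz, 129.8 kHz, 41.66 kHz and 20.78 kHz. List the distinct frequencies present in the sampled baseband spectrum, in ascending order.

fs/2 = 18.17 kHz.
140.94 kHz mod fs = 31.92 kHz.
31.92 kHz > fs/2 = 18.17 kHz, folds to fs − 31.92 kHz = 4.42 kHz.
66.56 kHz mod fs = 30.22 kHz.
30.22 kHz > fs/2 = 18.17 kHz, folds to fs − 30.22 kHz = 6.12 kHz.
129.8 kHz mod fs = 20.78 kHz.
20.78 kHz > fs/2 = 18.17 kHz, folds to fs − 20.78 kHz = 15.56 kHz.
41.66 kHz mod fs = 5.32 kHz.
5.32 kHz ≤ fs/2 = 18.17 kHz, appears at 5.32 kHz.
20.78 kHz > fs/2 = 18.17 kHz, folds to fs − 20.78 kHz = 15.56 kHz.
Distinct values: {4.42 kHz, 5.32 kHz, 6.12 kHz, 15.56 kHz}.

4.42 kHz, 5.32 kHz, 6.12 kHz, 15.56 kHz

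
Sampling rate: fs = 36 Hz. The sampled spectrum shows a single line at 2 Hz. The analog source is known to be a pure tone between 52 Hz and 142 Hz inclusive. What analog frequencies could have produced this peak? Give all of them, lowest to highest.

Frequencies that alias to 2 Hz are k·fs ± 2 Hz for integer k ≥ 0.
k=0: 2 Hz.
k=1: 34 Hz, 38 Hz.
k=2: 70 Hz, 74 Hz.
k=3: 106 Hz, 110 Hz.
k=4: 142 Hz, 146 Hz.
k=5: 178 Hz, 182 Hz.
Within [52 Hz, 142 Hz]: 70 Hz, 74 Hz, 106 Hz, 110 Hz, 142 Hz.

70 Hz, 74 Hz, 106 Hz, 110 Hz, 142 Hz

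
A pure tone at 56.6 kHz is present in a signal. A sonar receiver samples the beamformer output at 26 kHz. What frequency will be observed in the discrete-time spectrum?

4.6 kHz

56.6 kHz mod fs = 4.6 kHz.
4.6 kHz ≤ fs/2 = 13 kHz, appears at 4.6 kHz.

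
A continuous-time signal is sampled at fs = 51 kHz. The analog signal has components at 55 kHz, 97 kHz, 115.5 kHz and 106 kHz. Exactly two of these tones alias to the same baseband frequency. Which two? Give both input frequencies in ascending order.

fs/2 = 25.5 kHz.
55 kHz mod fs = 4 kHz.
4 kHz ≤ fs/2 = 25.5 kHz, appears at 4 kHz.
97 kHz mod fs = 46 kHz.
46 kHz > fs/2 = 25.5 kHz, folds to fs − 46 kHz = 5 kHz.
115.5 kHz mod fs = 13.5 kHz.
13.5 kHz ≤ fs/2 = 25.5 kHz, appears at 13.5 kHz.
106 kHz mod fs = 4 kHz.
4 kHz ≤ fs/2 = 25.5 kHz, appears at 4 kHz.
55 kHz and 106 kHz both map to 4 kHz.

55 kHz, 106 kHz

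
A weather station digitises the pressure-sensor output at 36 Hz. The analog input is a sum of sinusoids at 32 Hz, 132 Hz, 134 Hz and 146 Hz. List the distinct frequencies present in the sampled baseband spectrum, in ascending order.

2 Hz, 4 Hz, 10 Hz, 12 Hz

fs/2 = 18 Hz.
32 Hz > fs/2 = 18 Hz, folds to fs − 32 Hz = 4 Hz.
132 Hz mod fs = 24 Hz.
24 Hz > fs/2 = 18 Hz, folds to fs − 24 Hz = 12 Hz.
134 Hz mod fs = 26 Hz.
26 Hz > fs/2 = 18 Hz, folds to fs − 26 Hz = 10 Hz.
146 Hz mod fs = 2 Hz.
2 Hz ≤ fs/2 = 18 Hz, appears at 2 Hz.
Distinct values: {2 Hz, 4 Hz, 10 Hz, 12 Hz}.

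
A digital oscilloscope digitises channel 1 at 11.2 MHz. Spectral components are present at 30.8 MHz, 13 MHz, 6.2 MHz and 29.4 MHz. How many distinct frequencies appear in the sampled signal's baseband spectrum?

4

fs/2 = 5.6 MHz.
30.8 MHz mod fs = 8.4 MHz.
8.4 MHz > fs/2 = 5.6 MHz, folds to fs − 8.4 MHz = 2.8 MHz.
13 MHz mod fs = 1.8 MHz.
1.8 MHz ≤ fs/2 = 5.6 MHz, appears at 1.8 MHz.
6.2 MHz > fs/2 = 5.6 MHz, folds to fs − 6.2 MHz = 5 MHz.
29.4 MHz mod fs = 7 MHz.
7 MHz > fs/2 = 5.6 MHz, folds to fs − 7 MHz = 4.2 MHz.
Distinct values: {1.8 MHz, 2.8 MHz, 4.2 MHz, 5 MHz} → 4.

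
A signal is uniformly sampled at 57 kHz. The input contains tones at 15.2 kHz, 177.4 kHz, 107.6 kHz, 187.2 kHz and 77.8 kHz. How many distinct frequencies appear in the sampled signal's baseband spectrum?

fs/2 = 28.5 kHz.
15.2 kHz ≤ fs/2 = 28.5 kHz, passes unchanged.
177.4 kHz mod fs = 6.4 kHz.
6.4 kHz ≤ fs/2 = 28.5 kHz, appears at 6.4 kHz.
107.6 kHz mod fs = 50.6 kHz.
50.6 kHz > fs/2 = 28.5 kHz, folds to fs − 50.6 kHz = 6.4 kHz.
187.2 kHz mod fs = 16.2 kHz.
16.2 kHz ≤ fs/2 = 28.5 kHz, appears at 16.2 kHz.
77.8 kHz mod fs = 20.8 kHz.
20.8 kHz ≤ fs/2 = 28.5 kHz, appears at 20.8 kHz.
Distinct values: {6.4 kHz, 15.2 kHz, 16.2 kHz, 20.8 kHz} → 4.

4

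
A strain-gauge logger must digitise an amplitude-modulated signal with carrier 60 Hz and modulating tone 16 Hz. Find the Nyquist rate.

AM sidebands sit at fc ± fm = 44 Hz and 76 Hz.
Highest-frequency component: 76 Hz.
Nyquist rate = 2 × 76 Hz = 152 Hz.

152 Hz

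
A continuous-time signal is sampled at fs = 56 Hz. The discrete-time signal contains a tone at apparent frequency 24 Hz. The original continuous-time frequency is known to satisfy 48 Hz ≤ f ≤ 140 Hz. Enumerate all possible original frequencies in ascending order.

Frequencies that alias to 24 Hz are k·fs ± 24 Hz for integer k ≥ 0.
k=0: 24 Hz.
k=1: 32 Hz, 80 Hz.
k=2: 88 Hz, 136 Hz.
k=3: 144 Hz, 192 Hz.
Within [48 Hz, 140 Hz]: 80 Hz, 88 Hz, 136 Hz.

80 Hz, 88 Hz, 136 Hz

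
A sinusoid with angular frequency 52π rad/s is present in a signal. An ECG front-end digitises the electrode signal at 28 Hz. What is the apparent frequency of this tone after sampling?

ω = 52π rad/s → f = ω/(2π) = 26 Hz.
26 Hz > fs/2 = 14 Hz, folds to fs − 26 Hz = 2 Hz.

2 Hz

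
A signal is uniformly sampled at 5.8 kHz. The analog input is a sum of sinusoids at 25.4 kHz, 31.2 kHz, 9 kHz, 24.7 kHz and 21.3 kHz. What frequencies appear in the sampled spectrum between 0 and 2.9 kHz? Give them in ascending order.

fs/2 = 2.9 kHz.
25.4 kHz mod fs = 2.2 kHz.
2.2 kHz ≤ fs/2 = 2.9 kHz, appears at 2.2 kHz.
31.2 kHz mod fs = 2.2 kHz.
2.2 kHz ≤ fs/2 = 2.9 kHz, appears at 2.2 kHz.
9 kHz mod fs = 3.2 kHz.
3.2 kHz > fs/2 = 2.9 kHz, folds to fs − 3.2 kHz = 2.6 kHz.
24.7 kHz mod fs = 1.5 kHz.
1.5 kHz ≤ fs/2 = 2.9 kHz, appears at 1.5 kHz.
21.3 kHz mod fs = 3.9 kHz.
3.9 kHz > fs/2 = 2.9 kHz, folds to fs − 3.9 kHz = 1.9 kHz.
Distinct values: {1.5 kHz, 1.9 kHz, 2.2 kHz, 2.6 kHz}.

1.5 kHz, 1.9 kHz, 2.2 kHz, 2.6 kHz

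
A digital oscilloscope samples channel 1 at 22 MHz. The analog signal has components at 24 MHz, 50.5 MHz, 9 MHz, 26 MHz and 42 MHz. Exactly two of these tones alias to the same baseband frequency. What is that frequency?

fs/2 = 11 MHz.
24 MHz mod fs = 2 MHz.
2 MHz ≤ fs/2 = 11 MHz, appears at 2 MHz.
50.5 MHz mod fs = 6.5 MHz.
6.5 MHz ≤ fs/2 = 11 MHz, appears at 6.5 MHz.
9 MHz ≤ fs/2 = 11 MHz, passes unchanged.
26 MHz mod fs = 4 MHz.
4 MHz ≤ fs/2 = 11 MHz, appears at 4 MHz.
42 MHz mod fs = 20 MHz.
20 MHz > fs/2 = 11 MHz, folds to fs − 20 MHz = 2 MHz.
24 MHz and 42 MHz both map to 2 MHz.

2 MHz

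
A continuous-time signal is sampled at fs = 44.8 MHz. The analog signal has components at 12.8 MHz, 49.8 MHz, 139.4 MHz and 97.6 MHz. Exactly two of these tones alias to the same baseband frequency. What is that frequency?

fs/2 = 22.4 MHz.
12.8 MHz ≤ fs/2 = 22.4 MHz, passes unchanged.
49.8 MHz mod fs = 5 MHz.
5 MHz ≤ fs/2 = 22.4 MHz, appears at 5 MHz.
139.4 MHz mod fs = 5 MHz.
5 MHz ≤ fs/2 = 22.4 MHz, appears at 5 MHz.
97.6 MHz mod fs = 8 MHz.
8 MHz ≤ fs/2 = 22.4 MHz, appears at 8 MHz.
49.8 MHz and 139.4 MHz both map to 5 MHz.

5 MHz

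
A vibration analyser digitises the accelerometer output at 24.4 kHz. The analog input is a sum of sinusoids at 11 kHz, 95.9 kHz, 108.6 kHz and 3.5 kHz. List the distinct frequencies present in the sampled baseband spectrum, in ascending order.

1.7 kHz, 3.5 kHz, 11 kHz

fs/2 = 12.2 kHz.
11 kHz ≤ fs/2 = 12.2 kHz, passes unchanged.
95.9 kHz mod fs = 22.7 kHz.
22.7 kHz > fs/2 = 12.2 kHz, folds to fs − 22.7 kHz = 1.7 kHz.
108.6 kHz mod fs = 11 kHz.
11 kHz ≤ fs/2 = 12.2 kHz, appears at 11 kHz.
3.5 kHz ≤ fs/2 = 12.2 kHz, passes unchanged.
Distinct values: {1.7 kHz, 3.5 kHz, 11 kHz}.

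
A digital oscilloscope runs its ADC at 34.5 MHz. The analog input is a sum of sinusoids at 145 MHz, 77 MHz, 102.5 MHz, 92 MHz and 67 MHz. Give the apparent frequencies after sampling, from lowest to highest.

fs/2 = 17.25 MHz.
145 MHz mod fs = 7 MHz.
7 MHz ≤ fs/2 = 17.25 MHz, appears at 7 MHz.
77 MHz mod fs = 8 MHz.
8 MHz ≤ fs/2 = 17.25 MHz, appears at 8 MHz.
102.5 MHz mod fs = 33.5 MHz.
33.5 MHz > fs/2 = 17.25 MHz, folds to fs − 33.5 MHz = 1 MHz.
92 MHz mod fs = 23 MHz.
23 MHz > fs/2 = 17.25 MHz, folds to fs − 23 MHz = 11.5 MHz.
67 MHz mod fs = 32.5 MHz.
32.5 MHz > fs/2 = 17.25 MHz, folds to fs − 32.5 MHz = 2 MHz.
Distinct values: {1 MHz, 2 MHz, 7 MHz, 8 MHz, 11.5 MHz}.

1 MHz, 2 MHz, 7 MHz, 8 MHz, 11.5 MHz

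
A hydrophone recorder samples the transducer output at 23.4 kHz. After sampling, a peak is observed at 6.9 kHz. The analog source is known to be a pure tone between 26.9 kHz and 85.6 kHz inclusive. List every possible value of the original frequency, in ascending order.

30.3 kHz, 39.9 kHz, 53.7 kHz, 63.3 kHz, 77.1 kHz

Frequencies that alias to 6.9 kHz are k·fs ± 6.9 kHz for integer k ≥ 0.
k=0: 6.9 kHz.
k=1: 16.5 kHz, 30.3 kHz.
k=2: 39.9 kHz, 53.7 kHz.
k=3: 63.3 kHz, 77.1 kHz.
k=4: 86.7 kHz, 100.5 kHz.
Within [26.9 kHz, 85.6 kHz]: 30.3 kHz, 39.9 kHz, 53.7 kHz, 63.3 kHz, 77.1 kHz.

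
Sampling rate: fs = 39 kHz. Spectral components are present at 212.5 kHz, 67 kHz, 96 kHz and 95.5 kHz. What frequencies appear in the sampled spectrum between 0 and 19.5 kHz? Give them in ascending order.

11 kHz, 17.5 kHz, 18 kHz

fs/2 = 19.5 kHz.
212.5 kHz mod fs = 17.5 kHz.
17.5 kHz ≤ fs/2 = 19.5 kHz, appears at 17.5 kHz.
67 kHz mod fs = 28 kHz.
28 kHz > fs/2 = 19.5 kHz, folds to fs − 28 kHz = 11 kHz.
96 kHz mod fs = 18 kHz.
18 kHz ≤ fs/2 = 19.5 kHz, appears at 18 kHz.
95.5 kHz mod fs = 17.5 kHz.
17.5 kHz ≤ fs/2 = 19.5 kHz, appears at 17.5 kHz.
Distinct values: {11 kHz, 17.5 kHz, 18 kHz}.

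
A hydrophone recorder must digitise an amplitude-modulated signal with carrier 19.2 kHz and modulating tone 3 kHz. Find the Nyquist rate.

44.4 kHz

AM sidebands sit at fc ± fm = 16.2 kHz and 22.2 kHz.
Highest-frequency component: 22.2 kHz.
Nyquist rate = 2 × 22.2 kHz = 44.4 kHz.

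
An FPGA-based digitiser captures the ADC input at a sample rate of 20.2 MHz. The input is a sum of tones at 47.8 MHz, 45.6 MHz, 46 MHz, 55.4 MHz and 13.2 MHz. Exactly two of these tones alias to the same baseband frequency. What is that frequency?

fs/2 = 10.1 MHz.
47.8 MHz mod fs = 7.4 MHz.
7.4 MHz ≤ fs/2 = 10.1 MHz, appears at 7.4 MHz.
45.6 MHz mod fs = 5.2 MHz.
5.2 MHz ≤ fs/2 = 10.1 MHz, appears at 5.2 MHz.
46 MHz mod fs = 5.6 MHz.
5.6 MHz ≤ fs/2 = 10.1 MHz, appears at 5.6 MHz.
55.4 MHz mod fs = 15 MHz.
15 MHz > fs/2 = 10.1 MHz, folds to fs − 15 MHz = 5.2 MHz.
13.2 MHz > fs/2 = 10.1 MHz, folds to fs − 13.2 MHz = 7 MHz.
45.6 MHz and 55.4 MHz both map to 5.2 MHz.

5.2 MHz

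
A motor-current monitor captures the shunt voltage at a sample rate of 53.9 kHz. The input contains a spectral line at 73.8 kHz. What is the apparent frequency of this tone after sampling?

73.8 kHz mod fs = 19.9 kHz.
19.9 kHz ≤ fs/2 = 26.95 kHz, appears at 19.9 kHz.

19.9 kHz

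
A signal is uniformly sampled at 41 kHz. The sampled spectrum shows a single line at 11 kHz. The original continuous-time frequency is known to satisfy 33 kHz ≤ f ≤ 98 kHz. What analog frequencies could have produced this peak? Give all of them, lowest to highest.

Frequencies that alias to 11 kHz are k·fs ± 11 kHz for integer k ≥ 0.
k=0: 11 kHz.
k=1: 30 kHz, 52 kHz.
k=2: 71 kHz, 93 kHz.
k=3: 112 kHz, 134 kHz.
Within [33 kHz, 98 kHz]: 52 kHz, 71 kHz, 93 kHz.

52 kHz, 71 kHz, 93 kHz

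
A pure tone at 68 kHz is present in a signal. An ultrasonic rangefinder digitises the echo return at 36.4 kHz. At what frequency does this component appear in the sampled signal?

4.8 kHz

68 kHz mod fs = 31.6 kHz.
31.6 kHz > fs/2 = 18.2 kHz, folds to fs − 31.6 kHz = 4.8 kHz.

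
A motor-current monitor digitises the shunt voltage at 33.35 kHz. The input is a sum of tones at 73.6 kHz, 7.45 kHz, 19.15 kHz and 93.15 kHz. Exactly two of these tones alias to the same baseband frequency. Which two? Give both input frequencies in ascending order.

fs/2 = 16.675 kHz.
73.6 kHz mod fs = 6.9 kHz.
6.9 kHz ≤ fs/2 = 16.675 kHz, appears at 6.9 kHz.
7.45 kHz ≤ fs/2 = 16.675 kHz, passes unchanged.
19.15 kHz > fs/2 = 16.675 kHz, folds to fs − 19.15 kHz = 14.2 kHz.
93.15 kHz mod fs = 26.45 kHz.
26.45 kHz > fs/2 = 16.675 kHz, folds to fs − 26.45 kHz = 6.9 kHz.
73.6 kHz and 93.15 kHz both map to 6.9 kHz.

73.6 kHz, 93.15 kHz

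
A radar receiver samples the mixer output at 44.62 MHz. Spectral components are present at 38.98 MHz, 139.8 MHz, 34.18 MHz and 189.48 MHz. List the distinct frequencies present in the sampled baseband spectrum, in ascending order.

5.64 MHz, 5.94 MHz, 10.44 MHz, 11 MHz

fs/2 = 22.31 MHz.
38.98 MHz > fs/2 = 22.31 MHz, folds to fs − 38.98 MHz = 5.64 MHz.
139.8 MHz mod fs = 5.94 MHz.
5.94 MHz ≤ fs/2 = 22.31 MHz, appears at 5.94 MHz.
34.18 MHz > fs/2 = 22.31 MHz, folds to fs − 34.18 MHz = 10.44 MHz.
189.48 MHz mod fs = 11 MHz.
11 MHz ≤ fs/2 = 22.31 MHz, appears at 11 MHz.
Distinct values: {5.64 MHz, 5.94 MHz, 10.44 MHz, 11 MHz}.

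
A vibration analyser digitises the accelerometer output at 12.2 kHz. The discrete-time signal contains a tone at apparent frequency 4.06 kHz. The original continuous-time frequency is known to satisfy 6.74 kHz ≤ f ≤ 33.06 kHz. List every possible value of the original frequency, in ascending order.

8.14 kHz, 16.26 kHz, 20.34 kHz, 28.46 kHz, 32.54 kHz

Frequencies that alias to 4.06 kHz are k·fs ± 4.06 kHz for integer k ≥ 0.
k=0: 4.06 kHz.
k=1: 8.14 kHz, 16.26 kHz.
k=2: 20.34 kHz, 28.46 kHz.
k=3: 32.54 kHz, 40.66 kHz.
k=4: 44.74 kHz, 52.86 kHz.
Within [6.74 kHz, 33.06 kHz]: 8.14 kHz, 16.26 kHz, 20.34 kHz, 28.46 kHz, 32.54 kHz.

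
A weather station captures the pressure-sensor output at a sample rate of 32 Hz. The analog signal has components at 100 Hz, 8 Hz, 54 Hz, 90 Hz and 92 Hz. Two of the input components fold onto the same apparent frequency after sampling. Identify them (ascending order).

fs/2 = 16 Hz.
100 Hz mod fs = 4 Hz.
4 Hz ≤ fs/2 = 16 Hz, appears at 4 Hz.
8 Hz ≤ fs/2 = 16 Hz, passes unchanged.
54 Hz mod fs = 22 Hz.
22 Hz > fs/2 = 16 Hz, folds to fs − 22 Hz = 10 Hz.
90 Hz mod fs = 26 Hz.
26 Hz > fs/2 = 16 Hz, folds to fs − 26 Hz = 6 Hz.
92 Hz mod fs = 28 Hz.
28 Hz > fs/2 = 16 Hz, folds to fs − 28 Hz = 4 Hz.
92 Hz and 100 Hz both map to 4 Hz.

92 Hz, 100 Hz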